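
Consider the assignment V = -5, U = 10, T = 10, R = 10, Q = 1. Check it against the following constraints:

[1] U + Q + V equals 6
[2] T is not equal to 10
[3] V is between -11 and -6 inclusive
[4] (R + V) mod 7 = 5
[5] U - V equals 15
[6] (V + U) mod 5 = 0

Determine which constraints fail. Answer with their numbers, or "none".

Violated: 2 and 3.

[1] U + Q + V = 10 + 1 + (-5) = 6  OK
[2] T = 10, but 10 is required to differ  FAIL
[3] V = -5 is outside [-11, -6]  FAIL
[4] R + V = 5; 5 mod 7 = 5  OK
[5] U - V = 10 - (-5) = 15  OK
[6] V + U = 5; 5 mod 5 = 0  OK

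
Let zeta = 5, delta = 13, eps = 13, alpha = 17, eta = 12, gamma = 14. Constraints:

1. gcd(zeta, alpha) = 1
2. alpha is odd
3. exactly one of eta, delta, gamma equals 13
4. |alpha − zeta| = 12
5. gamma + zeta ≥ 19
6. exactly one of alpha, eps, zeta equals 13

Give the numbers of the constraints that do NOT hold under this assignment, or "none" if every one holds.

No violations.

1. gcd(5, 17) = 1 — OK.
2. alpha = 17 is odd — OK.
3. eta=12, delta=13, gamma=14; 1 of them equals 13 — OK.
4. |17 − 5| = 12 — OK.
5. gamma + zeta = 14 + 5 = 19; 19 ≥ 19 — OK.
6. alpha=17, eps=13, zeta=5; 1 of them equals 13 — OK.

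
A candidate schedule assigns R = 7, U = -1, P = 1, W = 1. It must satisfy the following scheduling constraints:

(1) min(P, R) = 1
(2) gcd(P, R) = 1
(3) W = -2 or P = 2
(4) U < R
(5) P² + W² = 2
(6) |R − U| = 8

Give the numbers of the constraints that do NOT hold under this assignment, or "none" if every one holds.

The assignment fails constraint 3.

(1) min(1, 7) = 1 — satisfied.
(2) gcd(1, 7) = 1 — satisfied.
(3) W = 1 ≠ -2 and P = 1 ≠ 2; both disjuncts false — violated.
(4) U = -1, R = 7; -1 < 7 — satisfied.
(5) P² + W² = 1² + 1² = 1 + 1 = 2 — satisfied.
(6) |7 − (-1)| = 8 — satisfied.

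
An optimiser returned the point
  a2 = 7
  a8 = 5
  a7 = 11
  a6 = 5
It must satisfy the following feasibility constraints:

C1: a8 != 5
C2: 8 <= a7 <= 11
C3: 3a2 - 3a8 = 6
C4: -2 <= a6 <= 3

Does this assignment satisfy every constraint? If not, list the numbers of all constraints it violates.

C1: a8 = 5, but 5 is required to differ  ✘
C2: a7 = 11 lies in [8, 11]  ✔
C3: 3a2 - 3a8 = 3(7) - 3(5) = 6  ✔
C4: a6 = 5 is outside [-2, 3]  ✘

Constraints 1 and 4 are violated.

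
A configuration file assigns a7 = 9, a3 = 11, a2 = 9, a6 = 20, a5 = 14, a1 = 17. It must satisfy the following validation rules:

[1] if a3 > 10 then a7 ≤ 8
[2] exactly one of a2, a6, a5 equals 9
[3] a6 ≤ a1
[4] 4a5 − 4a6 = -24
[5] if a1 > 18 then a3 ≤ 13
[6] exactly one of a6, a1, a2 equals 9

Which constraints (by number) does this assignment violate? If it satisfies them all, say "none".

[1] a3 = 11 > 10, so we need a7 ≤ 8; but a7 = 9 > 8  no
[2] a2=9, a6=20, a5=14; 1 of them equals 9  yes
[3] a6 = 20, a1 = 17; 20 > 17 (want ≤)  no
[4] 4a5 − 4a6 = 4(14) − 4(20) = -24  yes
[5] a1 = 17, not > 18; antecedent false, conditional vacuously true  yes
[6] a6=20, a1=17, a2=9; 1 of them equals 9  yes

No — constraints 1 and 3 are not satisfied.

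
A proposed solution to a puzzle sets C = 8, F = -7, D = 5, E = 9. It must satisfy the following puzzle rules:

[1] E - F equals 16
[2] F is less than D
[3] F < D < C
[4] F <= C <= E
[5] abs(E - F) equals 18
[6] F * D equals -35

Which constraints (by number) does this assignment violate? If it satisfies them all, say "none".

[1] E - F = 9 - (-7) = 16 — satisfied.
[2] F = -7, D = 5; -7 < 5 — satisfied.
[3] values -7 < 5 < 8 — satisfied.
[4] values -7 <= 8 <= 9 — satisfied.
[5] abs(9 - (-7)) = 16, not 18 — violated.
[6] F * D = -7 * 5 = -35 — satisfied.

The assignment fails constraint 5.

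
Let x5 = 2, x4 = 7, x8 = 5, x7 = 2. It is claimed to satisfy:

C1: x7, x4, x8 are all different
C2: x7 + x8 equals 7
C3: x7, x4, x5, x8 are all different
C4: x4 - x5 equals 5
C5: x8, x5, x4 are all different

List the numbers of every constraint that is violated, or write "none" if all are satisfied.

C1: values 2, 7, 5 are pairwise distinct  holds
C2: x7 + x8 = 2 + 5 = 7  holds
C3: x7 = x5 = 2, not all different  fails
C4: x4 - x5 = 7 - 2 = 5  holds
C5: values 5, 2, 7 are pairwise distinct  holds

Constraint 3 does not hold.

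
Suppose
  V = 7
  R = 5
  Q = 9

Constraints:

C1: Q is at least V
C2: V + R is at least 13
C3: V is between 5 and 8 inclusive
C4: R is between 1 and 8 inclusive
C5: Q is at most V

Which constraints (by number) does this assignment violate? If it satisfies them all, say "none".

C1: Q = 9, V = 7; 9 ≥ 7 — satisfied.
C2: V + R = 7 + 5 = 12; 12 < 13, bound 13 not met — violated.
C3: V = 7 lies in [5, 8] — satisfied.
C4: R = 5 lies in [1, 8] — satisfied.
C5: Q = 9, V = 7; 9 > 7 (want ≤) — violated.

Violated: 2, 5.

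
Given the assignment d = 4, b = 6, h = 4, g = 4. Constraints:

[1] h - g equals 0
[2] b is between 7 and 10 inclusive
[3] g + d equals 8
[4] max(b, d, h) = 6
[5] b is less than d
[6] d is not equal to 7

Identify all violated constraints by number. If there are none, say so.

Constraints 2, 5 are violated.

[1] h - g = 4 - 4 = 0 — holds.
[2] b = 6 is outside [7, 10] — fails.
[3] g + d = 4 + 4 = 8 — holds.
[4] max(6, 4, 4) = 6 — holds.
[5] b = 6, d = 4; 6 ≥ 4 (want <) — fails.
[6] d = 4, and 4 ≠ 7 — holds.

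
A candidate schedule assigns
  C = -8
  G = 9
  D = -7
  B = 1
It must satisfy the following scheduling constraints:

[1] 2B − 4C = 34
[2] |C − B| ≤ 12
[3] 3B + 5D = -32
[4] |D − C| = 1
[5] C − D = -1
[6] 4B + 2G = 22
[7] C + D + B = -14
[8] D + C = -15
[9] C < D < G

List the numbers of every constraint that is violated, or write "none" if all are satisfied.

None — every constraint holds.

[1] 2B − 4C = 2(1) − 4(-8) = 34  OK
[2] |-8 − 1| = 9; 9 ≤ 12  OK
[3] 3B + 5D = 3(1) + 5(-7) = -32  OK
[4] |-7 − (-8)| = 1  OK
[5] C − D = -8 − (-7) = -1  OK
[6] 4B + 2G = 4(1) + 2(9) = 22  OK
[7] C + D + B = -8 + (-7) + 1 = -14  OK
[8] D + C = -7 + (-8) = -15  OK
[9] values -8 < -7 < 9  OK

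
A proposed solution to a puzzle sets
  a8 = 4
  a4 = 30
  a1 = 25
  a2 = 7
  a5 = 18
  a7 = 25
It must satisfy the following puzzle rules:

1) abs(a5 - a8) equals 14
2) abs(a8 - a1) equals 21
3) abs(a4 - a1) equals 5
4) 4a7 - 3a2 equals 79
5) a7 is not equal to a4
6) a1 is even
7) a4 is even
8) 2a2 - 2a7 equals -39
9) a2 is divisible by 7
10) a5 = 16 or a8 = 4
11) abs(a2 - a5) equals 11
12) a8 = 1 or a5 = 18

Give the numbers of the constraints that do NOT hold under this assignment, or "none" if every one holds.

1) abs(18 - 4) = 14 — OK.
2) abs(4 - 25) = 21 — OK.
3) abs(30 - 25) = 5 — OK.
4) 4a7 - 3a2 = 4(25) - 3(7) = 79 — OK.
5) a7 = 25, a4 = 30; distinct — OK.
6) a1 = 25 is odd — violated.
7) a4 = 30 is even — OK.
8) 2a2 - 2a7 = 2(7) - 2(25) = -36, not -39 — violated.
9) 7 / 7 = 1, so 7 divides 7 — OK.
10) a5 = 18 ≠ 16, but a8 = 4 = 4 (second disjunct) — OK.
11) abs(7 - 18) = 11 — OK.
12) a8 = 4 ≠ 1, but a5 = 18 = 18 (second disjunct) — OK.

Constraints 6 and 8 do not hold.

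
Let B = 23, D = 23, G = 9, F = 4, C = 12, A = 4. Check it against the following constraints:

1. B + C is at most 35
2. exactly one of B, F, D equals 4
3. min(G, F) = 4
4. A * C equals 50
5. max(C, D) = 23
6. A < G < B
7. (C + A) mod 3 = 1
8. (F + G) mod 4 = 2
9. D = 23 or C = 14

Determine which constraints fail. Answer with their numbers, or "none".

No — constraints 4 and 8 are not satisfied.

1. B + C = 23 + 12 = 35; 35 ≤ 35 — holds.
2. B=23, F=4, D=23; 1 of them equals 4 — holds.
3. min(9, 4) = 4 — holds.
4. A * C = 4 * 12 = 48, not 50 — fails.
5. max(12, 23) = 23 — holds.
6. values 4 < 9 < 23 — holds.
7. C + A = 16; 16 mod 3 = 1 — holds.
8. F + G = 13; 13 mod 4 = 1, not 2 — fails.
9. D = 23 = 23 (first disjunct) — holds.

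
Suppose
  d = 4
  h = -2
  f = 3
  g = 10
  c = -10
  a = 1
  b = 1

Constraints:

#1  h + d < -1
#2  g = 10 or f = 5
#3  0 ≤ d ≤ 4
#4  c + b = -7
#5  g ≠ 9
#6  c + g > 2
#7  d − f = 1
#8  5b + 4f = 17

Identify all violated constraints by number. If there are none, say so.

Violated: 1, 4, 6.

#1 h + d = -2 + 4 = 2; 2 ≥ -1, bound -1 not met  fails
#2 g = 10 = 10 (first disjunct)  holds
#3 d = 4 lies in [0, 4]  holds
#4 c + b = -10 + 1 = -9, not -7  fails
#5 g = 10, and 10 ≠ 9  holds
#6 c + g = -10 + 10 = 0; 0 ≤ 2, bound 2 not met  fails
#7 d − f = 4 − 3 = 1  holds
#8 5b + 4f = 5(1) + 4(3) = 17  holds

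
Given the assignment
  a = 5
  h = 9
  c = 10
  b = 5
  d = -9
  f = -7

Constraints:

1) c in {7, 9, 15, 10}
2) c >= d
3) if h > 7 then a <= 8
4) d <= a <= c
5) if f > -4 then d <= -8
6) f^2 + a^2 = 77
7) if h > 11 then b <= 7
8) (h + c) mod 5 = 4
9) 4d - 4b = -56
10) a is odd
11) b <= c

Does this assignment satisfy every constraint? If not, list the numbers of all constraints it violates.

1) c = 10 is in {7, 9, 15, 10} — OK.
2) c = 10, d = -9; 10 ≥ -9 — OK.
3) h = 9 > 7, so we need a ≤ 8; a = 5 ≤ 8 — OK.
4) values -9 <= 5 <= 10 — OK.
5) f = -7, not > -4; antecedent false, conditional vacuously true — OK.
6) f^2 + a^2 = (-7)^2 + 5^2 = 49 + 25 = 74, not 77 — violated.
7) h = 9, not > 11; antecedent false, conditional vacuously true — OK.
8) h + c = 19; 19 mod 5 = 4 — OK.
9) 4d - 4b = 4(-9) - 4(5) = -56 — OK.
10) a = 5 is odd — OK.
11) b = 5, c = 10; 5 ≤ 10 — OK.

Violated: 6.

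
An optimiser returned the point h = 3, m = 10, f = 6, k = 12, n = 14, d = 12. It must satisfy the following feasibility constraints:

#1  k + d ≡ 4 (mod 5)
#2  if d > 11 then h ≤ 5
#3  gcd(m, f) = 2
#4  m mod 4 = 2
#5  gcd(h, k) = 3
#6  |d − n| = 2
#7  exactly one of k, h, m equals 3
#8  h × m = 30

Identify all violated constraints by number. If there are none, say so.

#1 k + d = 24; 24 mod 5 = 4 — holds.
#2 d = 12 > 11, so we need h ≤ 5; h = 3 ≤ 5 — holds.
#3 gcd(10, 6) = 2 — holds.
#4 10 mod 4 = 2 — holds.
#5 gcd(3, 12) = 3 — holds.
#6 |12 − 14| = 2 — holds.
#7 k=12, h=3, m=10; 1 of them equals 3 — holds.
#8 h × m = 3 × 10 = 30 — holds.

The assignment satisfies every constraint.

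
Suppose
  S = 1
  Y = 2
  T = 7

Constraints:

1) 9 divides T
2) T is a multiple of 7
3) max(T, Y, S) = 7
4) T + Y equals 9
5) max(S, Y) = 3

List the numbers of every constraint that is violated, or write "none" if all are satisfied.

1) 7 = 9*0 + 7, so 9 does not divide 7  FAIL
2) 7 / 7 = 1, so 7 divides 7  OK
3) max(7, 2, 1) = 7  OK
4) T + Y = 7 + 2 = 9  OK
5) max(1, 2) = 2, not 3  FAIL

Constraints 1 and 5 are violated.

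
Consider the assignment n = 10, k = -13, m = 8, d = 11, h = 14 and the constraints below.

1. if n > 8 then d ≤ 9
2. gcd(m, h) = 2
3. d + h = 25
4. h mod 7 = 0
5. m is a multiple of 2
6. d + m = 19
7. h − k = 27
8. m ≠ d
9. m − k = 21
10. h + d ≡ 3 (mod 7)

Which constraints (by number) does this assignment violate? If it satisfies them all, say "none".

Constraints 1 and 10 do not hold.

1. n = 10 > 8, so we need d ≤ 9; but d = 11 > 9 — does not hold.
2. gcd(8, 14) = 2 — holds.
3. d + h = 11 + 14 = 25 — holds.
4. 14 mod 7 = 0 — holds.
5. 8 / 2 = 4, so 2 divides 8 — holds.
6. d + m = 11 + 8 = 19 — holds.
7. h − k = 14 − (-13) = 27 — holds.
8. m = 8, d = 11; distinct — holds.
9. m − k = 8 − (-13) = 21 — holds.
10. h + d = 25; 25 mod 7 = 4, not 3 — does not hold.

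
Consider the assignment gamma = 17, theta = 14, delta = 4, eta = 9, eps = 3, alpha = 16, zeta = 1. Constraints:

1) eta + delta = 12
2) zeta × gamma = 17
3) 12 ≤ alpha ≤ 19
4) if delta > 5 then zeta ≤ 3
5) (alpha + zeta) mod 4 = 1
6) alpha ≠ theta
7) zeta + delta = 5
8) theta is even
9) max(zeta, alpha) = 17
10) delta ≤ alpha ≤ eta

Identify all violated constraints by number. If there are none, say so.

The assignment fails constraints 1, 9, and 10.

1) eta + delta = 9 + 4 = 13, not 12 — does not hold.
2) zeta × gamma = 1 × 17 = 17 — holds.
3) alpha = 16 lies in [12, 19] — holds.
4) delta = 4, not > 5; antecedent false, conditional vacuously true — holds.
5) alpha + zeta = 17; 17 mod 4 = 1 — holds.
6) alpha = 16, theta = 14; distinct — holds.
7) zeta + delta = 1 + 4 = 5 — holds.
8) theta = 14 is even — holds.
9) max(1, 16) = 16, not 17 — does not hold.
10) values 4, 16, 9; alpha = 16 is not ≤ eta = 9 — does not hold.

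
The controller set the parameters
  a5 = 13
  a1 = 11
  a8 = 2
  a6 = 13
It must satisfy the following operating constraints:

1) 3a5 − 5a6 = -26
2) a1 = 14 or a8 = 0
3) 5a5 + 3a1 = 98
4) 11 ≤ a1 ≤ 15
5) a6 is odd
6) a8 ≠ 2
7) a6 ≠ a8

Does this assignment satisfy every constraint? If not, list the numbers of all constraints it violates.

1) 3a5 − 5a6 = 3(13) − 5(13) = -26 — OK.
2) a1 = 11 ≠ 14 and a8 = 2 ≠ 0; both disjuncts false — violated.
3) 5a5 + 3a1 = 5(13) + 3(11) = 98 — OK.
4) a1 = 11 lies in [11, 15] — OK.
5) a6 = 13 is odd — OK.
6) a8 = 2, but 2 is required to differ — violated.
7) a6 = 13, a8 = 2; distinct — OK.

The assignment fails constraints 2, 6.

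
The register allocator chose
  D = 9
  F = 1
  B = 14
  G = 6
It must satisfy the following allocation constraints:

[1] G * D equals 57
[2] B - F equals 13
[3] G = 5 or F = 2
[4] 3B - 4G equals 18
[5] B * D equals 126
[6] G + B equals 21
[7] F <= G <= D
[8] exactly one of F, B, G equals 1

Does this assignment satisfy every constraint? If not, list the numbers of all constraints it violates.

[1] G * D = 6 * 9 = 54, not 57 — violated.
[2] B - F = 14 - 1 = 13 — OK.
[3] G = 6 ≠ 5 and F = 1 ≠ 2; both disjuncts false — violated.
[4] 3B - 4G = 3(14) - 4(6) = 18 — OK.
[5] B * D = 14 * 9 = 126 — OK.
[6] G + B = 6 + 14 = 20, not 21 — violated.
[7] values 1 <= 6 <= 9 — OK.
[8] F=1, B=14, G=6; 1 of them equals 1 — OK.

No — constraints 1, 3, and 6 are not satisfied.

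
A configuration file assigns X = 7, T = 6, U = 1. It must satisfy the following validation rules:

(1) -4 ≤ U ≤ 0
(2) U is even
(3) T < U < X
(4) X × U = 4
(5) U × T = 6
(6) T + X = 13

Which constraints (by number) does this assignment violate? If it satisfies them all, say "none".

(1) U = 1 is outside [-4, 0] — violated.
(2) U = 1 is odd — violated.
(3) values 6, 1, 7; T = 6 is not < U = 1 — violated.
(4) X × U = 7 × 1 = 7, not 4 — violated.
(5) U × T = 1 × 6 = 6 — OK.
(6) T + X = 6 + 7 = 13 — OK.

No — constraints 1, 2, 3, 4 are not satisfied.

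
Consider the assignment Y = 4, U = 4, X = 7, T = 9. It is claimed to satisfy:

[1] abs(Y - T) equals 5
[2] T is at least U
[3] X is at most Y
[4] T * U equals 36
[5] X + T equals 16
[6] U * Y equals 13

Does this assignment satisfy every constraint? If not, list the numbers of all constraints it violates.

[1] abs(4 - 9) = 5  ✔
[2] T = 9, U = 4; 9 ≥ 4  ✔
[3] X = 7, Y = 4; 7 > 4 (want ≤)  ✘
[4] T * U = 9 * 4 = 36  ✔
[5] X + T = 7 + 9 = 16  ✔
[6] U * Y = 4 * 4 = 16, not 13  ✘

The assignment fails constraints 3 and 6.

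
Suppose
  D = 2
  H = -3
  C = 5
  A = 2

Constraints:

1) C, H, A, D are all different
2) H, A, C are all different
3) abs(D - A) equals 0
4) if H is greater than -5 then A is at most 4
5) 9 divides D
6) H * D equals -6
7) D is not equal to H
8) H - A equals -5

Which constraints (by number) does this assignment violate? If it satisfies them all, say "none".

The assignment fails constraints 1 and 5.

1) A = D = 2, not all different  FAIL
2) values -3, 2, 5 are pairwise distinct  OK
3) abs(2 - 2) = 0  OK
4) H = -3 > -5, so we need A ≤ 4; A = 2 ≤ 4  OK
5) 2 = 9*0 + 2, so 9 does not divide 2  FAIL
6) H * D = -3 * 2 = -6  OK
7) D = 2, H = -3; distinct  OK
8) H - A = -3 - 2 = -5  OK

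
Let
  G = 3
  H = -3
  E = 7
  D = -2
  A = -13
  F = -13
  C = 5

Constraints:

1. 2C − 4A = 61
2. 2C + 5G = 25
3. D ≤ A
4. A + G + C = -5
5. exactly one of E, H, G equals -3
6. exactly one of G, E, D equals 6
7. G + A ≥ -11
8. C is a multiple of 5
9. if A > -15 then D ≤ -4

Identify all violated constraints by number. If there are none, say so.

Constraints 1, 3, 6, 9 do not hold.

1. 2C − 4A = 2(5) − 4(-13) = 62, not 61 — violated.
2. 2C + 5G = 2(5) + 5(3) = 25 — OK.
3. D = -2, A = -13; -2 > -13 (want ≤) — violated.
4. A + G + C = -13 + 3 + 5 = -5 — OK.
5. E=7, H=-3, G=3; 1 of them equals -3 — OK.
6. G=3, E=7, D=-2; 0 of them equal 6, not exactly one — violated.
7. G + A = 3 + (-13) = -10; -10 ≥ -11 — OK.
8. 5 / 5 = 1, so 5 divides 5 — OK.
9. A = -13 > -15, so we need D ≤ -4; but D = -2 > -4 — violated.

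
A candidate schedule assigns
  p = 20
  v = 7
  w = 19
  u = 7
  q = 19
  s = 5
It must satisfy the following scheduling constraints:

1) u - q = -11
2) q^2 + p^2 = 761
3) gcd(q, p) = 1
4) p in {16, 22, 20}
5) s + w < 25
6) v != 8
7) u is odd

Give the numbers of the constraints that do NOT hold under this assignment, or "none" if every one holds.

1) u - q = 7 - 19 = -12, not -11 — fails.
2) q^2 + p^2 = 19^2 + 20^2 = 361 + 400 = 761 — holds.
3) gcd(19, 20) = 1 — holds.
4) p = 20 is in {16, 22, 20} — holds.
5) s + w = 5 + 19 = 24; 24 < 25 — holds.
6) v = 7, and 7 ≠ 8 — holds.
7) u = 7 is odd — holds.

The assignment fails constraint 1.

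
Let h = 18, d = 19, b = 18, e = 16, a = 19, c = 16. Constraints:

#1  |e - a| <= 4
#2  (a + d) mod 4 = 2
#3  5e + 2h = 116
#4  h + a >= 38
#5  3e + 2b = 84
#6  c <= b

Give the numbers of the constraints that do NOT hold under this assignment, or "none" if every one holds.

#1 |16 - 19| = 3; 3 ≤ 4 — holds.
#2 a + d = 38; 38 mod 4 = 2 — holds.
#3 5e + 2h = 5(16) + 2(18) = 116 — holds.
#4 h + a = 18 + 19 = 37; 37 < 38, bound 38 not met — fails.
#5 3e + 2b = 3(16) + 2(18) = 84 — holds.
#6 c = 16, b = 18; 16 ≤ 18 — holds.

Constraint 4 does not hold.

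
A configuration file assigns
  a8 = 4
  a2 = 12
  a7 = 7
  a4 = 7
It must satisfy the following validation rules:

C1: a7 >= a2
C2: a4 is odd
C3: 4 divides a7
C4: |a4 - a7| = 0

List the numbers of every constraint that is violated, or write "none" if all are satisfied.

No — constraints 1 and 3 are not satisfied.

C1: a7 = 7, a2 = 12; 7 < 12 (want ≥)  FAIL
C2: a4 = 7 is odd  OK
C3: 7 = 4*1 + 3, so 4 does not divide 7  FAIL
C4: |7 - 7| = 0  OK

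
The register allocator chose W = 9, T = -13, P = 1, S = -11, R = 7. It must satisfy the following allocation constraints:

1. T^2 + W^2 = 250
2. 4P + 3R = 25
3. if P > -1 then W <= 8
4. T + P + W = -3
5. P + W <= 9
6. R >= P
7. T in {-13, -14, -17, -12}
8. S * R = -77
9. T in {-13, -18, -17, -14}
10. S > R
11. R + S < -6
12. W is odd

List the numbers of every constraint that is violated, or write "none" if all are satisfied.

No — constraints 3, 5, 10, and 11 are not satisfied.

1. T^2 + W^2 = (-13)^2 + 9^2 = 169 + 81 = 250 — holds.
2. 4P + 3R = 4(1) + 3(7) = 25 — holds.
3. P = 1 > -1, so we need W ≤ 8; but W = 9 > 8 — does not hold.
4. T + P + W = -13 + 1 + 9 = -3 — holds.
5. P + W = 1 + 9 = 10; 10 > 9, bound 9 not met — does not hold.
6. R = 7, P = 1; 7 ≥ 1 — holds.
7. T = -13 is in {-13, -14, -17, -12} — holds.
8. S * R = -11 * 7 = -77 — holds.
9. T = -13 is in {-13, -18, -17, -14} — holds.
10. S = -11, R = 7; -11 ≤ 7 (want >) — does not hold.
11. R + S = 7 + (-11) = -4; -4 ≥ -6, bound -6 not met — does not hold.
12. W = 9 is odd — holds.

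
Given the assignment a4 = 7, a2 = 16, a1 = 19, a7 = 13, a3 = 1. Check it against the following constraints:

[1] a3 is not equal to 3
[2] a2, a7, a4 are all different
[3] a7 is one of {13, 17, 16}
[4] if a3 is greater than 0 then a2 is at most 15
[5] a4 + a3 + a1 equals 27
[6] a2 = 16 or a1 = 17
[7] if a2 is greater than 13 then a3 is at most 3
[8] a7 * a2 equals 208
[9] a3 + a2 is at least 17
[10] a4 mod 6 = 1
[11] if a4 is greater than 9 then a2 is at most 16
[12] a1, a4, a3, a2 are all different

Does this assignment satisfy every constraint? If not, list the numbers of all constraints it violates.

Violated: 4.

[1] a3 = 1, and 1 ≠ 3 — satisfied.
[2] values 16, 13, 7 are pairwise distinct — satisfied.
[3] a7 = 13 is in {13, 17, 16} — satisfied.
[4] a3 = 1 > 0, so we need a2 ≤ 15; but a2 = 16 > 15 — violated.
[5] a4 + a3 + a1 = 7 + 1 + 19 = 27 — satisfied.
[6] a2 = 16 = 16 (first disjunct) — satisfied.
[7] a2 = 16 > 13, so we need a3 ≤ 3; a3 = 1 ≤ 3 — satisfied.
[8] a7 * a2 = 13 * 16 = 208 — satisfied.
[9] a3 + a2 = 1 + 16 = 17; 17 ≥ 17 — satisfied.
[10] 7 mod 6 = 1 — satisfied.
[11] a4 = 7, not > 9; antecedent false, conditional vacuously true — satisfied.
[12] values 19, 7, 1, 16 are pairwise distinct — satisfied.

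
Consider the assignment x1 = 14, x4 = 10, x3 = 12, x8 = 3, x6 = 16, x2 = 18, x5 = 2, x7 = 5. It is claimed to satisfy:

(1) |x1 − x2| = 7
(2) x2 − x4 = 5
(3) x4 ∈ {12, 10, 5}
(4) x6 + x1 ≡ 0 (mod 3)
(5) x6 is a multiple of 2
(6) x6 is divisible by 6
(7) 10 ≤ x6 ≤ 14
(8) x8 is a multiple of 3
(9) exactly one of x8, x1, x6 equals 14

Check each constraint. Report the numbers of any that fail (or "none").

The assignment fails constraints 1, 2, 6, and 7.

(1) |14 − 18| = 4, not 7 — violated.
(2) x2 − x4 = 18 − 10 = 8, not 5 — violated.
(3) x4 = 10 is in {12, 10, 5} — OK.
(4) x6 + x1 = 30; 30 mod 3 = 0 — OK.
(5) 16 / 2 = 8, so 2 divides 16 — OK.
(6) 16 = 6×2 + 4, so 6 does not divide 16 — violated.
(7) x6 = 16 is outside [10, 14] — violated.
(8) 3 / 3 = 1, so 3 divides 3 — OK.
(9) x8=3, x1=14, x6=16; 1 of them equals 14 — OK.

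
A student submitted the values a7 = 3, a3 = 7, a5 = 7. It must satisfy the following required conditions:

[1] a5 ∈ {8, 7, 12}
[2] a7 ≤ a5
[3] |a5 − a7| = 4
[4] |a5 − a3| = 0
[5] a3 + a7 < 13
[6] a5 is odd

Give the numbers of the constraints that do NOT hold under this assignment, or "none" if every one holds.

[1] a5 = 7 is in {8, 7, 12} — OK.
[2] a7 = 3, a5 = 7; 3 ≤ 7 — OK.
[3] |7 − 3| = 4 — OK.
[4] |7 − 7| = 0 — OK.
[5] a3 + a7 = 7 + 3 = 10; 10 < 13 — OK.
[6] a5 = 7 is odd — OK.

No violations.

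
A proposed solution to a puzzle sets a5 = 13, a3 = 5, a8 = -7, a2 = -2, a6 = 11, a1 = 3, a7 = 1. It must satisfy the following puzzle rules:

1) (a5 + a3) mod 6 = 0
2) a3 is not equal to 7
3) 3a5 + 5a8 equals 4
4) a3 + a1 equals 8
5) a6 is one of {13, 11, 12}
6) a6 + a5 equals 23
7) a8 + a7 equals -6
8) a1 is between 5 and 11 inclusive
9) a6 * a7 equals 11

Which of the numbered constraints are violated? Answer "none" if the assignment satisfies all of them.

Violated: 6 and 8.

1) a5 + a3 = 18; 18 mod 6 = 0 — satisfied.
2) a3 = 5, and 5 ≠ 7 — satisfied.
3) 3a5 + 5a8 = 3(13) + 5(-7) = 4 — satisfied.
4) a3 + a1 = 5 + 3 = 8 — satisfied.
5) a6 = 11 is in {13, 11, 12} — satisfied.
6) a6 + a5 = 11 + 13 = 24, not 23 — violated.
7) a8 + a7 = -7 + 1 = -6 — satisfied.
8) a1 = 3 is outside [5, 11] — violated.
9) a6 * a7 = 11 * 1 = 11 — satisfied.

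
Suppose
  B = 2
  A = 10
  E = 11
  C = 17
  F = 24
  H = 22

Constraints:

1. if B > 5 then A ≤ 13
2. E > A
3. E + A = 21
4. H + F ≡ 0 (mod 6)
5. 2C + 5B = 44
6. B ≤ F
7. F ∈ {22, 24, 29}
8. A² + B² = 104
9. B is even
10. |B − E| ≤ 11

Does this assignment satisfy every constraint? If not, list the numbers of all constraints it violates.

Violated: 4.

1. B = 2, not > 5; antecedent false, conditional vacuously true  holds
2. E = 11, A = 10; 11 > 10  holds
3. E + A = 11 + 10 = 21  holds
4. H + F = 46; 46 mod 6 = 4, not 0  fails
5. 2C + 5B = 2(17) + 5(2) = 44  holds
6. B = 2, F = 24; 2 ≤ 24  holds
7. F = 24 is in {22, 24, 29}  holds
8. A² + B² = 10² + 2² = 100 + 4 = 104  holds
9. B = 2 is even  holds
10. |2 − 11| = 9; 9 ≤ 11  holds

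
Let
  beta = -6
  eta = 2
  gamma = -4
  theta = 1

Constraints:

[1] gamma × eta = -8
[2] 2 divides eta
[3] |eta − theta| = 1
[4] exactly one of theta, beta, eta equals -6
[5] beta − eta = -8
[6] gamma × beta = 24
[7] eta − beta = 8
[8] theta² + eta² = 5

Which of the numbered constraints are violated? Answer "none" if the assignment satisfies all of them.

[1] gamma × eta = -4 × 2 = -8 — holds.
[2] 2 / 2 = 1, so 2 divides 2 — holds.
[3] |2 − 1| = 1 — holds.
[4] theta=1, beta=-6, eta=2; 1 of them equals -6 — holds.
[5] beta − eta = -6 − 2 = -8 — holds.
[6] gamma × beta = -4 × (-6) = 24 — holds.
[7] eta − beta = 2 − (-6) = 8 — holds.
[8] theta² + eta² = 1² + 2² = 1 + 4 = 5 — holds.

Yes — all constraints hold.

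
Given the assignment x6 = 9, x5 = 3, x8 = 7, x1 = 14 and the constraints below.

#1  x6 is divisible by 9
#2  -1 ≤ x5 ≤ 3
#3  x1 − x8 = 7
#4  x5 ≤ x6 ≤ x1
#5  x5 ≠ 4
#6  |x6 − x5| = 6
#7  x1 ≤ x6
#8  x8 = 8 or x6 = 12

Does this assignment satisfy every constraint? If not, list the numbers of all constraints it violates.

#1 9 / 9 = 1, so 9 divides 9  holds
#2 x5 = 3 lies in [-1, 3]  holds
#3 x1 − x8 = 14 − 7 = 7  holds
#4 values 3 ≤ 9 ≤ 14  holds
#5 x5 = 3, and 3 ≠ 4  holds
#6 |9 − 3| = 6  holds
#7 x1 = 14, x6 = 9; 14 > 9 (want ≤)  fails
#8 x8 = 7 ≠ 8 and x6 = 9 ≠ 12; both disjuncts false  fails

Constraints 7, 8 are violated.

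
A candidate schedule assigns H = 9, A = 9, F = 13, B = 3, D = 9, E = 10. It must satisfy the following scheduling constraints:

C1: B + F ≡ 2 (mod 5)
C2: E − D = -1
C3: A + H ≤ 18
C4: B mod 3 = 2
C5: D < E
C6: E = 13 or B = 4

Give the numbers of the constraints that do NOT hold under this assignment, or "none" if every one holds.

C1: B + F = 16; 16 mod 5 = 1, not 2 — fails.
C2: E − D = 10 − 9 = 1, not -1 — fails.
C3: A + H = 9 + 9 = 18; 18 ≤ 18 — holds.
C4: 3 mod 3 = 0, not 2 — fails.
C5: D = 9, E = 10; 9 < 10 — holds.
C6: E = 10 ≠ 13 and B = 3 ≠ 4; both disjuncts false — fails.

The assignment fails constraints 1, 2, 4, and 6.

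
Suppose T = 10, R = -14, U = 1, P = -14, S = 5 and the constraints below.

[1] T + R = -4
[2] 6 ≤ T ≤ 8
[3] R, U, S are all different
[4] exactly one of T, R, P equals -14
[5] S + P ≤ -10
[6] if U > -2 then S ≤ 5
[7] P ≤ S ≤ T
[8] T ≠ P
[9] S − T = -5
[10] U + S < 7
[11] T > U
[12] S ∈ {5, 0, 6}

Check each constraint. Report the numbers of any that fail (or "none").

[1] T + R = 10 + (-14) = -4 — holds.
[2] T = 10 is outside [6, 8] — does not hold.
[3] values -14, 1, 5 are pairwise distinct — holds.
[4] T=10, R=-14, P=-14; 2 of them equal -14, not exactly one — does not hold.
[5] S + P = 5 + (-14) = -9; -9 > -10, bound -10 not met — does not hold.
[6] U = 1 > -2, so we need S ≤ 5; S = 5 ≤ 5 — holds.
[7] values -14 ≤ 5 ≤ 10 — holds.
[8] T = 10, P = -14; distinct — holds.
[9] S − T = 5 − 10 = -5 — holds.
[10] U + S = 1 + 5 = 6; 6 < 7 — holds.
[11] T = 10, U = 1; 10 > 1 — holds.
[12] S = 5 is in {5, 0, 6} — holds.

Constraints 2, 4, 5 are violated.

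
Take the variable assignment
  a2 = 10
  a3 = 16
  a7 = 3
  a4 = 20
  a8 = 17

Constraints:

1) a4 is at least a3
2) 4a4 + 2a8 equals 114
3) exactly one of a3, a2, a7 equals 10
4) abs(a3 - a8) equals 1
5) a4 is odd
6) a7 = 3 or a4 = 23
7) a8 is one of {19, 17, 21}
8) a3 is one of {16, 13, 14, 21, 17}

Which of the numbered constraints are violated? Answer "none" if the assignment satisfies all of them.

Constraint 5 is violated.

1) a4 = 20, a3 = 16; 20 ≥ 16 — holds.
2) 4a4 + 2a8 = 4(20) + 2(17) = 114 — holds.
3) a3=16, a2=10, a7=3; 1 of them equals 10 — holds.
4) abs(16 - 17) = 1 — holds.
5) a4 = 20 is even — does not hold.
6) a7 = 3 = 3 (first disjunct) — holds.
7) a8 = 17 is in {19, 17, 21} — holds.
8) a3 = 16 is in {16, 13, 14, 21, 17} — holds.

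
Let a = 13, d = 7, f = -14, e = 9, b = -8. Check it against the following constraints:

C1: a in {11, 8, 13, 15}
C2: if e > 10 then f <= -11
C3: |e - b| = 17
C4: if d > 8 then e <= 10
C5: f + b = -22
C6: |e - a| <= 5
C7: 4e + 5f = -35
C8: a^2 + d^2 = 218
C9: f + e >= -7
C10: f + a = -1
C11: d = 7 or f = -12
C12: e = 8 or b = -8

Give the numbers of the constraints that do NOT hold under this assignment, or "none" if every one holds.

Constraint 7 is violated.

C1: a = 13 is in {11, 8, 13, 15} — satisfied.
C2: e = 9, not > 10; antecedent false, conditional vacuously true — satisfied.
C3: |9 - (-8)| = 17 — satisfied.
C4: d = 7, not > 8; antecedent false, conditional vacuously true — satisfied.
C5: f + b = -14 + (-8) = -22 — satisfied.
C6: |9 - 13| = 4; 4 ≤ 5 — satisfied.
C7: 4e + 5f = 4(9) + 5(-14) = -34, not -35 — violated.
C8: a^2 + d^2 = 13^2 + 7^2 = 169 + 49 = 218 — satisfied.
C9: f + e = -14 + 9 = -5; -5 ≥ -7 — satisfied.
C10: f + a = -14 + 13 = -1 — satisfied.
C11: d = 7 = 7 (first disjunct) — satisfied.
C12: e = 9 ≠ 8, but b = -8 = -8 (second disjunct) — satisfied.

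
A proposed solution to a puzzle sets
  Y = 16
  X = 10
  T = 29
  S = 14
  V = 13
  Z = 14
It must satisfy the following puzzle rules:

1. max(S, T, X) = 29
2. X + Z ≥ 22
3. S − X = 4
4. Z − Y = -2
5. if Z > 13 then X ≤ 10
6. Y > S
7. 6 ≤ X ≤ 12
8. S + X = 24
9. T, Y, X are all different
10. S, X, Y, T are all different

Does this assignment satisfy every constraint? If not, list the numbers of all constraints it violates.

1. max(14, 29, 10) = 29  ✓
2. X + Z = 10 + 14 = 24; 24 ≥ 22  ✓
3. S − X = 14 − 10 = 4  ✓
4. Z − Y = 14 − 16 = -2  ✓
5. Z = 14 > 13, so we need X ≤ 10; X = 10 ≤ 10  ✓
6. Y = 16, S = 14; 16 > 14  ✓
7. X = 10 lies in [6, 12]  ✓
8. S + X = 14 + 10 = 24  ✓
9. values 29, 16, 10 are pairwise distinct  ✓
10. values 14, 10, 16, 29 are pairwise distinct  ✓

None — every constraint holds.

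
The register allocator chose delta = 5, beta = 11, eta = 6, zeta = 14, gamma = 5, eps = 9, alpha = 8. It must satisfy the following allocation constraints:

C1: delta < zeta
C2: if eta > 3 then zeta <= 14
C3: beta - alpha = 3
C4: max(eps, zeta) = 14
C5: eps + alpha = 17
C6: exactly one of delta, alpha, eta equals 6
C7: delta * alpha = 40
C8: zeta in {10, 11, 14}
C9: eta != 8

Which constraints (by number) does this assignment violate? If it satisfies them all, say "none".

C1: delta = 5, zeta = 14; 5 < 14 — holds.
C2: eta = 6 > 3, so we need zeta ≤ 14; zeta = 14 ≤ 14 — holds.
C3: beta - alpha = 11 - 8 = 3 — holds.
C4: max(9, 14) = 14 — holds.
C5: eps + alpha = 9 + 8 = 17 — holds.
C6: delta=5, alpha=8, eta=6; 1 of them equals 6 — holds.
C7: delta * alpha = 5 * 8 = 40 — holds.
C8: zeta = 14 is in {10, 11, 14} — holds.
C9: eta = 6, and 6 ≠ 8 — holds.

Yes — all constraints hold.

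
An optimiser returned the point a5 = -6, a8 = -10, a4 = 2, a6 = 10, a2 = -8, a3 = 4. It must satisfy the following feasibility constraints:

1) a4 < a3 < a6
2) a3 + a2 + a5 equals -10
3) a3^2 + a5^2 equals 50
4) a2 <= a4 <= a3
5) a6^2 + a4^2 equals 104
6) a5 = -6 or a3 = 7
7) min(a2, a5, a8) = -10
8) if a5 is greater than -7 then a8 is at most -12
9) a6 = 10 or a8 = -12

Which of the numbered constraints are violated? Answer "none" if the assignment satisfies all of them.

1) values 2 < 4 < 10  ✔
2) a3 + a2 + a5 = 4 + (-8) + (-6) = -10  ✔
3) a3^2 + a5^2 = 4^2 + (-6)^2 = 16 + 36 = 52, not 50  ✘
4) values -8 <= 2 <= 4  ✔
5) a6^2 + a4^2 = 10^2 + 2^2 = 100 + 4 = 104  ✔
6) a5 = -6 = -6 (first disjunct)  ✔
7) min(-8, -6, -10) = -10  ✔
8) a5 = -6 > -7, so we need a8 ≤ -12; but a8 = -10 > -12  ✘
9) a6 = 10 = 10 (first disjunct)  ✔

Constraints 3, 8 do not hold.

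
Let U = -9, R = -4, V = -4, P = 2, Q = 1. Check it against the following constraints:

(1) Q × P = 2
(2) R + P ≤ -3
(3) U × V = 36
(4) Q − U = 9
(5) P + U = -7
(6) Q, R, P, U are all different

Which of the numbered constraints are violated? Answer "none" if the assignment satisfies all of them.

(1) Q × P = 1 × 2 = 2  ✓
(2) R + P = -4 + 2 = -2; -2 > -3, bound -3 not met  ✗
(3) U × V = -9 × (-4) = 36  ✓
(4) Q − U = 1 − (-9) = 10, not 9  ✗
(5) P + U = 2 + (-9) = -7  ✓
(6) values 1, -4, 2, -9 are pairwise distinct  ✓

Violated: 2, 4.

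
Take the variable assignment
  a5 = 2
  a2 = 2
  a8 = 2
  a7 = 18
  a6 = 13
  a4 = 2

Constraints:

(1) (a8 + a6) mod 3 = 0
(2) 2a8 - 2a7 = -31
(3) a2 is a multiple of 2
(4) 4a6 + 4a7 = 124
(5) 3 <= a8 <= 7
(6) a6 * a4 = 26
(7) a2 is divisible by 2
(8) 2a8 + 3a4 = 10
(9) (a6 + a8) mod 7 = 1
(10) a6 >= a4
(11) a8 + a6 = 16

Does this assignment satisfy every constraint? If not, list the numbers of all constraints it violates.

No — constraints 2, 5, 11 are not satisfied.

(1) a8 + a6 = 15; 15 mod 3 = 0 — satisfied.
(2) 2a8 - 2a7 = 2(2) - 2(18) = -32, not -31 — violated.
(3) 2 / 2 = 1, so 2 divides 2 — satisfied.
(4) 4a6 + 4a7 = 4(13) + 4(18) = 124 — satisfied.
(5) a8 = 2 is outside [3, 7] — violated.
(6) a6 * a4 = 13 * 2 = 26 — satisfied.
(7) 2 / 2 = 1, so 2 divides 2 — satisfied.
(8) 2a8 + 3a4 = 2(2) + 3(2) = 10 — satisfied.
(9) a6 + a8 = 15; 15 mod 7 = 1 — satisfied.
(10) a6 = 13, a4 = 2; 13 ≥ 2 — satisfied.
(11) a8 + a6 = 2 + 13 = 15, not 16 — violated.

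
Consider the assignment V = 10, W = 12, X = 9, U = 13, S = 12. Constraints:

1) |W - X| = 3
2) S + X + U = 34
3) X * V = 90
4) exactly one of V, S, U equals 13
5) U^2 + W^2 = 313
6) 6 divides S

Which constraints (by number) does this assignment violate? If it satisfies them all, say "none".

The assignment satisfies every constraint.

1) |12 - 9| = 3 — OK.
2) S + X + U = 12 + 9 + 13 = 34 — OK.
3) X * V = 9 * 10 = 90 — OK.
4) V=10, S=12, U=13; 1 of them equals 13 — OK.
5) U^2 + W^2 = 13^2 + 12^2 = 169 + 144 = 313 — OK.
6) 12 / 6 = 2, so 6 divides 12 — OK.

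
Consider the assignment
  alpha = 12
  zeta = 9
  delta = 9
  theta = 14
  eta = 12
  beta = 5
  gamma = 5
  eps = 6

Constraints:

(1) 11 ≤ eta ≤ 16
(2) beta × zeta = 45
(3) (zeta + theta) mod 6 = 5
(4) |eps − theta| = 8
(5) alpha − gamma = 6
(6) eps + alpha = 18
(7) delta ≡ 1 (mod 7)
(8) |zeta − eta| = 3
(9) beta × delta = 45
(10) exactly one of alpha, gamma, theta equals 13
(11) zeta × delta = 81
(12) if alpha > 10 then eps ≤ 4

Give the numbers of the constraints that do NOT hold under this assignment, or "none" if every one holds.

(1) eta = 12 lies in [11, 16] — satisfied.
(2) beta × zeta = 5 × 9 = 45 — satisfied.
(3) zeta + theta = 23; 23 mod 6 = 5 — satisfied.
(4) |6 − 14| = 8 — satisfied.
(5) alpha − gamma = 12 − 5 = 7, not 6 — violated.
(6) eps + alpha = 6 + 12 = 18 — satisfied.
(7) 9 mod 7 = 2, not 1 — violated.
(8) |9 − 12| = 3 — satisfied.
(9) beta × delta = 5 × 9 = 45 — satisfied.
(10) alpha=12, gamma=5, theta=14; 0 of them equal 13, not exactly one — violated.
(11) zeta × delta = 9 × 9 = 81 — satisfied.
(12) alpha = 12 > 10, so we need eps ≤ 4; but eps = 6 > 4 — violated.

Violated: 5, 7, 10, 12.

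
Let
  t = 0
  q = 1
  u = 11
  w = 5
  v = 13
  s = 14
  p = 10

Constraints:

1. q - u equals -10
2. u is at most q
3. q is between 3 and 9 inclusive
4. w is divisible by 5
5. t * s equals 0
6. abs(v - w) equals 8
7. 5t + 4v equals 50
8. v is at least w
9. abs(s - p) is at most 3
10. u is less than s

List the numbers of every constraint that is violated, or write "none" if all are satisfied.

The assignment fails constraints 2, 3, 7, 9.

1. q - u = 1 - 11 = -10  OK
2. u = 11, q = 1; 11 > 1 (want ≤)  FAIL
3. q = 1 is outside [3, 9]  FAIL
4. 5 / 5 = 1, so 5 divides 5  OK
5. t * s = 0 * 14 = 0  OK
6. abs(13 - 5) = 8  OK
7. 5t + 4v = 5(0) + 4(13) = 52, not 50  FAIL
8. v = 13, w = 5; 13 ≥ 5  OK
9. abs(14 - 10) = 4; 4 > 3, exceeds bound 3  FAIL
10. u = 11, s = 14; 11 < 14  OK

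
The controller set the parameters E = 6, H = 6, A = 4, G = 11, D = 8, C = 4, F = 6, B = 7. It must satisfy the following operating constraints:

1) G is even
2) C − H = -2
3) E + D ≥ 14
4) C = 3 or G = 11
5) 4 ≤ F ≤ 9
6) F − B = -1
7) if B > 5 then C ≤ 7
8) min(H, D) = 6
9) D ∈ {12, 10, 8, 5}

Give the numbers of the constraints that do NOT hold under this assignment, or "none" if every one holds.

1) G = 11 is odd  no
2) C − H = 4 − 6 = -2  yes
3) E + D = 6 + 8 = 14; 14 ≥ 14  yes
4) C = 4 ≠ 3, but G = 11 = 11 (second disjunct)  yes
5) F = 6 lies in [4, 9]  yes
6) F − B = 6 − 7 = -1  yes
7) B = 7 > 5, so we need C ≤ 7; C = 4 ≤ 7  yes
8) min(6, 8) = 6  yes
9) D = 8 is in {12, 10, 8, 5}  yes

Violated: 1.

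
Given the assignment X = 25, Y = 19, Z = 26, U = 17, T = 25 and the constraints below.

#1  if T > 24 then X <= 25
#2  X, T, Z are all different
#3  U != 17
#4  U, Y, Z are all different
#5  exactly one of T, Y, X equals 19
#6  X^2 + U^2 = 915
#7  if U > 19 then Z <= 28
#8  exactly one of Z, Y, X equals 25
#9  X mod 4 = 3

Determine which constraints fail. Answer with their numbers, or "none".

#1 T = 25 > 24, so we need X ≤ 25; X = 25 ≤ 25  ✔
#2 X = T = 25, not all different  ✘
#3 U = 17, but 17 is required to differ  ✘
#4 values 17, 19, 26 are pairwise distinct  ✔
#5 T=25, Y=19, X=25; 1 of them equals 19  ✔
#6 X^2 + U^2 = 25^2 + 17^2 = 625 + 289 = 914, not 915  ✘
#7 U = 17, not > 19; antecedent false, conditional vacuously true  ✔
#8 Z=26, Y=19, X=25; 1 of them equals 25  ✔
#9 25 mod 4 = 1, not 3  ✘

No — constraints 2, 3, 6, and 9 are not satisfied.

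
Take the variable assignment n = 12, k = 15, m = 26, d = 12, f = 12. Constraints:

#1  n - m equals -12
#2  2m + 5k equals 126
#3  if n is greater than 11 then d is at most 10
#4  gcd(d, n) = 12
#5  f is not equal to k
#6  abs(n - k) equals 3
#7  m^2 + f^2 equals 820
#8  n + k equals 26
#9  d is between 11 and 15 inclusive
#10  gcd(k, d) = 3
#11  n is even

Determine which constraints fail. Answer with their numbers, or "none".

#1 n - m = 12 - 26 = -14, not -12  ✗
#2 2m + 5k = 2(26) + 5(15) = 127, not 126  ✗
#3 n = 12 > 11, so we need d ≤ 10; but d = 12 > 10  ✗
#4 gcd(12, 12) = 12  ✓
#5 f = 12, k = 15; distinct  ✓
#6 abs(12 - 15) = 3  ✓
#7 m^2 + f^2 = 26^2 + 12^2 = 676 + 144 = 820  ✓
#8 n + k = 12 + 15 = 27, not 26  ✗
#9 d = 12 lies in [11, 15]  ✓
#10 gcd(15, 12) = 3  ✓
#11 n = 12 is even  ✓

Violated: 1, 2, 3, and 8.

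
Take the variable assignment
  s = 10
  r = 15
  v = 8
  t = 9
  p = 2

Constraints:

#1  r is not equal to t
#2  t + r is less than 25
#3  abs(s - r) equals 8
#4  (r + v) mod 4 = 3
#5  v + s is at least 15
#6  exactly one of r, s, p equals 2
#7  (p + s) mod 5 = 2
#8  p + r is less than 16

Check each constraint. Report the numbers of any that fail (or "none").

Violated: 3 and 8.

#1 r = 15, t = 9; distinct  ✓
#2 t + r = 9 + 15 = 24; 24 < 25  ✓
#3 abs(10 - 15) = 5, not 8  ✗
#4 r + v = 23; 23 mod 4 = 3  ✓
#5 v + s = 8 + 10 = 18; 18 ≥ 15  ✓
#6 r=15, s=10, p=2; 1 of them equals 2  ✓
#7 p + s = 12; 12 mod 5 = 2  ✓
#8 p + r = 2 + 15 = 17; 17 ≥ 16, bound 16 not met  ✗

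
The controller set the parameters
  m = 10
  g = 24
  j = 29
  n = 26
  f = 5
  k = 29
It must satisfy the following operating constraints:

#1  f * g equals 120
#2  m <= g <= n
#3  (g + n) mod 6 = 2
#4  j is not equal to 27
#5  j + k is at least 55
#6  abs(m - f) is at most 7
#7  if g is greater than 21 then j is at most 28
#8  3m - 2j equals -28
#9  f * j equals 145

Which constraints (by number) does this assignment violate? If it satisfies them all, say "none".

#1 f * g = 5 * 24 = 120  holds
#2 values 10 <= 24 <= 26  holds
#3 g + n = 50; 50 mod 6 = 2  holds
#4 j = 29, and 29 ≠ 27  holds
#5 j + k = 29 + 29 = 58; 58 ≥ 55  holds
#6 abs(10 - 5) = 5; 5 ≤ 7  holds
#7 g = 24 > 21, so we need j ≤ 28; but j = 29 > 28  fails
#8 3m - 2j = 3(10) - 2(29) = -28  holds
#9 f * j = 5 * 29 = 145  holds

Constraint 7 is violated.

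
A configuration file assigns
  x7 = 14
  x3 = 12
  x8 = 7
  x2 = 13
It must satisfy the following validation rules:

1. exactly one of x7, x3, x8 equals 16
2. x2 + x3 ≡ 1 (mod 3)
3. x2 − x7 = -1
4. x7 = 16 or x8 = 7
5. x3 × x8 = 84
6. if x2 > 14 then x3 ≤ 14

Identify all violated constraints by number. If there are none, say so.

1. x7=14, x3=12, x8=7; 0 of them equal 16, not exactly one — violated.
2. x2 + x3 = 25; 25 mod 3 = 1 — OK.
3. x2 − x7 = 13 − 14 = -1 — OK.
4. x7 = 14 ≠ 16, but x8 = 7 = 7 (second disjunct) — OK.
5. x3 × x8 = 12 × 7 = 84 — OK.
6. x2 = 13, not > 14; antecedent false, conditional vacuously true — OK.

Constraint 1 is violated.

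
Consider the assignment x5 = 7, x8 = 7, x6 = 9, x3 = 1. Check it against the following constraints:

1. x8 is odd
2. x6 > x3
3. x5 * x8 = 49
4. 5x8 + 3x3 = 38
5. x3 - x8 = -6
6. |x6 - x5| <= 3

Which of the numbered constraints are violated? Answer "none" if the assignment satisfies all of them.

1. x8 = 7 is odd  ✔
2. x6 = 9, x3 = 1; 9 > 1  ✔
3. x5 * x8 = 7 * 7 = 49  ✔
4. 5x8 + 3x3 = 5(7) + 3(1) = 38  ✔
5. x3 - x8 = 1 - 7 = -6  ✔
6. |9 - 7| = 2; 2 ≤ 3  ✔

Yes — all constraints hold.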